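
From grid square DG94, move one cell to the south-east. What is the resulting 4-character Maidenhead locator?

EG03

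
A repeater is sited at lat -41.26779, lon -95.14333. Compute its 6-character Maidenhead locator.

EE28kr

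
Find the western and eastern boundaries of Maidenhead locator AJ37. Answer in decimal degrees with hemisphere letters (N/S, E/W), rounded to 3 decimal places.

174.000° W, 172.000° W

Field A=0, J=9: +0·20° lon, +9·10° lat → SW at lon -180°, lat 0°.
Square 3, 7: +3·2° lon, +7·1° lat → SW at lon -174°, lat 7°.
Cell spans 2° lon × 1° lat.
west 174.000° W, east 172.000° W.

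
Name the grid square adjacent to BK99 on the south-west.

BK88

Longitude square 9; −1 → 8.
Latitude square 9; −1 → 8.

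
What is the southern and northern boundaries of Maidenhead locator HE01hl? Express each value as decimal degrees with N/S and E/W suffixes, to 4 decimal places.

48.5417° S, 48.5000° S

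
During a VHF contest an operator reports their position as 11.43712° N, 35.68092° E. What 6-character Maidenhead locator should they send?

KK71uk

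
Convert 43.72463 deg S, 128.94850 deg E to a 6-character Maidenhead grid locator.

PE46lg

Add 180° to longitude and 90° to latitude: 308.9485, 46.2754.
Field: lon ⌊308.9485/20⌋ = 15 → P; lat ⌊46.2754/10⌋ = 4 → E.
Square: lon ⌊8.9485/2⌋ = 4; lat ⌊6.2754/1⌋ = 6.
Subsquare: lon ⌊0.9485/0.0833333⌋ = 11 → l; lat ⌊0.2754/0.0416667⌋ = 6 → g.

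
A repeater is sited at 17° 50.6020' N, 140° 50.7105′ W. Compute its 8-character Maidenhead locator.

BK97nu82

Shift to the Maidenhead origin (180°W, 90°S): lon 39.15482, lat 107.84337.
Field: lon ⌊39.15482/20⌋ = 1 → B; lat ⌊107.84337/10⌋ = 10 → K.
Square: lon ⌊19.15482/2⌋ = 9; lat ⌊7.84337/1⌋ = 7.
Subsquare: lon ⌊1.15482/0.0833333⌋ = 13 → n; lat ⌊0.84337/0.0416667⌋ = 20 → u.
Extended square: lon ⌊0.07149/0.00833333⌋ = 8; lat ⌊0.01003/0.00416667⌋ = 2.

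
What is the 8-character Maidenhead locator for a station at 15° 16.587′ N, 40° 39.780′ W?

GK95qg06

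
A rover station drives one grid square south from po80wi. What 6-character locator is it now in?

PO80wh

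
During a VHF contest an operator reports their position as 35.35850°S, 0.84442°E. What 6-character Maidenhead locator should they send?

JF04kp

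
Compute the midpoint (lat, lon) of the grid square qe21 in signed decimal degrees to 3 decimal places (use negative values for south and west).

-48.500, 145.000

Field Q=16, E=4: +16·20° lon, +4·10° lat → SW at lon 140°, lat -50°.
Square 2, 1: +2·2° lon, +1·1° lat → SW at lon 144°, lat -49°.
Cell spans 2° lon × 1° lat. Centre is SW corner plus half of each.
latitude -48.500, longitude 145.000.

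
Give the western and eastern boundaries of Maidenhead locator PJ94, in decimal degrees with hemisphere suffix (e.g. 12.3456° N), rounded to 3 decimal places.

138.000° E, 140.000° E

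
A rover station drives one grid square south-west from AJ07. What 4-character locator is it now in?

Longitude square 0; −1 → -1, wraps to 9, carry into field.
Longitude field A = 0; −1 → -1, wraps to 17 = R, wrapping around the antimeridian.
Latitude square 7; −1 → 6.

RJ96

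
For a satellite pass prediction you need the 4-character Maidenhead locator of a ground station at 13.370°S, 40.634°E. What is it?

LH06

Shift to the Maidenhead origin (180°W, 90°S): lon 220.63, lat 76.63.
Field: 220.63/20 → 11 → L, 76.63/10 → 7 → H; chars LH.
Square: 0.63/2 → 0, 6.63/1 → 6; chars 06.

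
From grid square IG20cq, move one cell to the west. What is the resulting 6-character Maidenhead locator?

IG20bq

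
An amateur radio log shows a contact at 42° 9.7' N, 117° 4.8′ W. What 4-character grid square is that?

Shift to the Maidenhead origin (180°W, 90°S): lon 62.92, lat 132.16.
Field: 62.92/20 → 3 → D, 132.16/10 → 13 → N; chars DN.
Square: 2.92/2 → 1, 2.16/1 → 2; chars 12.

DN12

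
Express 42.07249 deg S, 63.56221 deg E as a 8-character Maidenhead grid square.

ME17sw72

Shift to the Maidenhead origin (180°W, 90°S): lon 243.56221, lat 47.92751.
Field: lon ⌊243.56221/20⌋ = 12 → M; lat ⌊47.92751/10⌋ = 4 → E.
Square: lon ⌊3.56221/2⌋ = 1; lat ⌊7.92751/1⌋ = 7.
Subsquare: lon ⌊1.56221/0.0833333⌋ = 18 → s; lat ⌊0.92751/0.0416667⌋ = 22 → w.
Extended square: lon ⌊0.06221/0.00833333⌋ = 7; lat ⌊0.01084/0.00416667⌋ = 2.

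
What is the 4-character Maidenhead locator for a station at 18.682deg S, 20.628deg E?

Add 180° to longitude and 90° to latitude: 200.63, 71.32.
Field (20°×10°, letters A–R): 200.63/20 → 10 → K, 71.32/10 → 7 → H; chars KH.
Square (2°×1°, digits 0–9): 0.63/2 → 0, 1.32/1 → 1; chars 01.

KH01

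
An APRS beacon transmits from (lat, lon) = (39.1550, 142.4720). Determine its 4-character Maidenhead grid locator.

QM19

Add 180° to longitude and 90° to latitude: 322.47, 129.16.
Field: lon ⌊322.47/20⌋ = 16 → Q; lat ⌊129.16/10⌋ = 12 → M.
Square: lon ⌊2.47/2⌋ = 1; lat ⌊9.16/1⌋ = 9.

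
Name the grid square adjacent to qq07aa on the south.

Latitude subsquare a = 0; −1 → -1, wraps to 23 = x, carry into square.
Latitude square 7; −1 → 6.
The longitude characters are unchanged.

QQ06ax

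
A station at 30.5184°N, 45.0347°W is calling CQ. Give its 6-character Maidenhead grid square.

Offset from 180°W / 90°S: lon 134.9653°, lat 120.5184°.
Field (20°×10°, letters A–R): lon ⌊134.9653/20⌋ = 6 → G; lat ⌊120.5184/10⌋ = 12 → M.
Square (2°×1°, digits 0–9): lon ⌊14.9653/2⌋ = 7; lat ⌊0.5184/1⌋ = 0.
Subsquare (5′×2.5′, letters a–x): lon ⌊0.9653/0.0833333⌋ = 11 → l; lat ⌊0.5184/0.0416667⌋ = 12 → m.

GM70lm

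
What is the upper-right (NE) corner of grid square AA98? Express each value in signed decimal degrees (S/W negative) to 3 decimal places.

-81.000, -160.000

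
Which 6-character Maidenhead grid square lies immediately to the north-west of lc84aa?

Longitude subsquare a = 0; −1 → -1, wraps to 23 = x, carry into square.
Longitude square 8; −1 → 7.
Latitude subsquare a = 0; +1 → 1 = b.

LC74xb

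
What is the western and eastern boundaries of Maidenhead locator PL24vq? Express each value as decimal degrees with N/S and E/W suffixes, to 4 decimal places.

125.7500° E, 125.8333° E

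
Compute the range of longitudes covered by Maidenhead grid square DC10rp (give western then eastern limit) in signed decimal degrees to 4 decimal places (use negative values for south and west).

-116.5833, -116.5000

Field D=3, C=2: +3·20° lon, +2·10° lat → SW at lon -120°, lat -70°.
Square 1, 0: +1·2° lon, +0·1° lat → SW at lon -118°, lat -70°.
Subsquare r=17, p=15: +17·0.0833333° lon, +15·0.0416667° lat → SW at lon -116.583°, lat -69.375°.
Cell spans 0.0833333° lon × 0.0416667° lat.
west -116.5833, east -116.5000.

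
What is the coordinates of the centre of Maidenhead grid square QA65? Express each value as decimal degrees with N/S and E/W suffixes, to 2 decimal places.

84.50° S, 153.00° E

Field Q=16, A=0: +16·20° lon, +0·10° lat → SW at lon 140°, lat -90°.
Square 6, 5: +6·2° lon, +5·1° lat → SW at lon 152°, lat -85°.
Cell spans 2° lon × 1° lat. Centre is SW corner plus half of each.
latitude 84.50° S, longitude 153.00° E.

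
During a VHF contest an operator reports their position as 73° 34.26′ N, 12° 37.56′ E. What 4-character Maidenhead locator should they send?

JQ63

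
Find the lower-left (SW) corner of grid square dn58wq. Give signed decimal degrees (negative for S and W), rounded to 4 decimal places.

48.6667, -108.1667

Field D=3, N=13: +3·20° lon, +13·10° lat → SW at lon -120°, lat 40°.
Square 5, 8: +5·2° lon, +8·1° lat → SW at lon -110°, lat 48°.
Subsquare w=22, q=16: +22·0.0833333° lon, +16·0.0416667° lat → SW at lon -108.167°, lat 48.6667°.
latitude 48.6667, longitude -108.1667.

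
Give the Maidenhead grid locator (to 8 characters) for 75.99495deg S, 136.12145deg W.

Shift to the Maidenhead origin (180°W, 90°S): lon 43.87855, lat 14.00505.
Field (20°×10°, letters A–R): lon ⌊43.87855/20⌋ = 2 → C; lat ⌊14.00505/10⌋ = 1 → B.
Square (2°×1°, digits 0–9): lon ⌊3.87855/2⌋ = 1; lat ⌊4.00505/1⌋ = 4.
Subsquare (5′×2.5′, letters a–x): lon ⌊1.87855/0.0833333⌋ = 22 → w; lat ⌊0.00505/0.0416667⌋ = 0 → a.
Extended square (30″×15″, digits 0–9): lon ⌊0.04522/0.00833333⌋ = 5; lat ⌊0.00505/0.00416667⌋ = 1.

CB14wa51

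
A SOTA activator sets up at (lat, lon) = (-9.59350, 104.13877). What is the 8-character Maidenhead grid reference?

OI20bj67

Shift to the Maidenhead origin (180°W, 90°S): lon 284.13877, lat 80.40650.
Field: 284.13877/20 → 14 → O, 80.40650/10 → 8 → I; chars OI.
Square: 4.13877/2 → 2, 0.40650/1 → 0; chars 20.
Subsquare: 0.13877/0.0833333 → 1 → b, 0.40650/0.0416667 → 9 → j; chars bj.
Extended square: 0.05544/0.00833333 → 6, 0.03150/0.00416667 → 7; chars 67.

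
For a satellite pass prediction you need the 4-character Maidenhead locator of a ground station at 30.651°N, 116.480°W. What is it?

DM10

Offset from 180°W / 90°S: lon 63.52°, lat 120.65°.
Field (20°×10°, letters A–R): lon ⌊63.52/20⌋ = 3 → D; lat ⌊120.65/10⌋ = 12 → M.
Square (2°×1°, digits 0–9): lon ⌊3.52/2⌋ = 1; lat ⌊0.65/1⌋ = 0.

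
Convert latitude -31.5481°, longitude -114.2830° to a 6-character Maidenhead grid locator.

DF28uk

Shift to the Maidenhead origin (180°W, 90°S): lon 65.7170, lat 58.4519.
Field: lon ⌊65.7170/20⌋ = 3 → D; lat ⌊58.4519/10⌋ = 5 → F.
Square: lon ⌊5.7170/2⌋ = 2; lat ⌊8.4519/1⌋ = 8.
Subsquare: lon ⌊1.7170/0.0833333⌋ = 20 → u; lat ⌊0.4519/0.0416667⌋ = 10 → k.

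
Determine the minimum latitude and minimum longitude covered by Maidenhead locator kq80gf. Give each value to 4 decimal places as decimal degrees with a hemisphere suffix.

70.2083° N, 36.5000° E

Field K=10, Q=16: +10·20° lon, +16·10° lat → SW at lon 20°, lat 70°.
Square 8, 0: +8·2° lon, +0·1° lat → SW at lon 36°, lat 70°.
Subsquare g=6, f=5: +6·0.0833333° lon, +5·0.0416667° lat → SW at lon 36.5°, lat 70.2083°.
latitude 70.2083° N, longitude 36.5000° E.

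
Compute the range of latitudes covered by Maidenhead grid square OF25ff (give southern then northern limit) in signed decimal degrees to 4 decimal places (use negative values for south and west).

Field O=14, F=5: +14·20° lon, +5·10° lat → SW at lon 100°, lat -40°.
Square 2, 5: +2·2° lon, +5·1° lat → SW at lon 104°, lat -35°.
Subsquare f=5, f=5: +5·0.0833333° lon, +5·0.0416667° lat → SW at lon 104.417°, lat -34.7917°.
Cell spans 0.0833333° lon × 0.0416667° lat.
south -34.7917, north -34.7500.

-34.7917, -34.7500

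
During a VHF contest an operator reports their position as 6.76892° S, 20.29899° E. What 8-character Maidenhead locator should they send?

Shift to the Maidenhead origin (180°W, 90°S): lon 200.29899, lat 83.23108.
Field (20°×10°, letters A–R): lon ⌊200.29899/20⌋ = 10 → K; lat ⌊83.23108/10⌋ = 8 → I.
Square (2°×1°, digits 0–9): lon ⌊0.29899/2⌋ = 0; lat ⌊3.23108/1⌋ = 3.
Subsquare (5′×2.5′, letters a–x): lon ⌊0.29899/0.0833333⌋ = 3 → d; lat ⌊0.23108/0.0416667⌋ = 5 → f.
Extended square (30″×15″, digits 0–9): lon ⌊0.04899/0.00833333⌋ = 5; lat ⌊0.02275/0.00416667⌋ = 5.

KI03df55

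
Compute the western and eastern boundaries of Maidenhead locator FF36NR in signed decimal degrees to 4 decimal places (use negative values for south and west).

-72.9167, -72.8333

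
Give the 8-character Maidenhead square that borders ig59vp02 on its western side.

IG59up92

Longitude extended square 0; −1 → -1, wraps to 9, carry into subsquare.
Longitude subsquare v = 21; −1 → 20 = u.
The latitude characters are unchanged.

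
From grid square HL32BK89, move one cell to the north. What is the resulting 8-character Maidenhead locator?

HL32bl80

Latitude extended square 9; +1 → 10, wraps to 0, carry into subsquare.
Latitude subsquare k = 10; +1 → 11 = l.
The longitude characters are unchanged.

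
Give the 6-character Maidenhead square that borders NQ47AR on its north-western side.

Longitude subsquare a = 0; −1 → -1, wraps to 23 = x, carry into square.
Longitude square 4; −1 → 3.
Latitude subsquare r = 17; +1 → 18 = s.

NQ37xs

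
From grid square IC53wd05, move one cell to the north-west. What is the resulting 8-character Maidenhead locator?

Longitude extended square 0; −1 → -1, wraps to 9, carry into subsquare.
Longitude subsquare w = 22; −1 → 21 = v.
Latitude extended square 5; +1 → 6.

IC53vd96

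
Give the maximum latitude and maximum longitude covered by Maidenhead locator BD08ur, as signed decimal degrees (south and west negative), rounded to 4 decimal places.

Field B=1, D=3: +1·20° lon, +3·10° lat → SW at lon -160°, lat -60°.
Square 0, 8: +0·2° lon, +8·1° lat → SW at lon -160°, lat -52°.
Subsquare u=20, r=17: +20·0.0833333° lon, +17·0.0416667° lat → SW at lon -158.333°, lat -51.2917°.
Cell spans 0.0833333° lon × 0.0416667° lat. NE corner is SW corner plus one full cell.
latitude -51.2500, longitude -158.2500.

-51.2500, -158.2500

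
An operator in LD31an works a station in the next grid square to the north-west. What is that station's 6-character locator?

Longitude subsquare a = 0; −1 → -1, wraps to 23 = x, carry into square.
Longitude square 3; −1 → 2.
Latitude subsquare n = 13; +1 → 14 = o.

LD21xo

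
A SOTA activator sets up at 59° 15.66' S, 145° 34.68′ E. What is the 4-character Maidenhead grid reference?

QD20

Add 180° to longitude and 90° to latitude: 325.58, 30.74.
Field: lon ⌊325.58/20⌋ = 16 → Q; lat ⌊30.74/10⌋ = 3 → D.
Square: lon ⌊5.58/2⌋ = 2; lat ⌊0.74/1⌋ = 0.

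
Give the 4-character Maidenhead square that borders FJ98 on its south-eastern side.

GJ07

Longitude square 9; +1 → 10, wraps to 0, carry into field.
Longitude field F = 5; +1 → 6 = G.
Latitude square 8; −1 → 7.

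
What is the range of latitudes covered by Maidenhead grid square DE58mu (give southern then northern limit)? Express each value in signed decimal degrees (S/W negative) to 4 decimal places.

Field D=3, E=4: +3·20° lon, +4·10° lat → SW at lon -120°, lat -50°.
Square 5, 8: +5·2° lon, +8·1° lat → SW at lon -110°, lat -42°.
Subsquare m=12, u=20: +12·0.0833333° lon, +20·0.0416667° lat → SW at lon -109°, lat -41.1667°.
Cell spans 0.0833333° lon × 0.0416667° lat.
south -41.1667, north -41.1250.

-41.1667, -41.1250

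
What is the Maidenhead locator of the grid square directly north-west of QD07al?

PD97xm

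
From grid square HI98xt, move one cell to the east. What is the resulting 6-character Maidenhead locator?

Longitude subsquare x = 23; +1 → 24, wraps to 0 = a, carry into square.
Longitude square 9; +1 → 10, wraps to 0, carry into field.
Longitude field H = 7; +1 → 8 = I.
The latitude characters are unchanged.

II08at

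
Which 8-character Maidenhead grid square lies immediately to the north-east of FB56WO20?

Longitude extended square 2; +1 → 3.
Latitude extended square 0; +1 → 1.

FB56wo31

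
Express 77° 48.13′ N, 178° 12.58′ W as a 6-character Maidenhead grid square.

Add 180° to longitude and 90° to latitude: 1.7903, 167.8022.
Field (20°×10°, letters A–R): 1.7903/20 → 0 → A, 167.8022/10 → 16 → Q; chars AQ.
Square (2°×1°, digits 0–9): 1.7903/2 → 0, 7.8022/1 → 7; chars 07.
Subsquare (5′×2.5′, letters a–x): 1.7903/0.0833333 → 21 → v, 0.8022/0.0416667 → 19 → t; chars vt.

AQ07vt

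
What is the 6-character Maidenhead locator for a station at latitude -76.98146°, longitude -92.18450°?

EB33va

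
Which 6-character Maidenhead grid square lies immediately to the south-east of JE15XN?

Longitude subsquare x = 23; +1 → 24, wraps to 0 = a, carry into square.
Longitude square 1; +1 → 2.
Latitude subsquare n = 13; −1 → 12 = m.

JE25am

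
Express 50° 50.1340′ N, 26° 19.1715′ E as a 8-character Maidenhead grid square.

Add 180° to longitude and 90° to latitude: 206.31952, 140.83557.
Field: 206.31952/20 → 10 → K, 140.83557/10 → 14 → O; chars KO.
Square: 6.31952/2 → 3, 0.83557/1 → 0; chars 30.
Subsquare: 0.31952/0.0833333 → 3 → d, 0.83557/0.0416667 → 20 → u; chars du.
Extended square: 0.06952/0.00833333 → 8, 0.00223/0.00416667 → 0; chars 80.

KO30du80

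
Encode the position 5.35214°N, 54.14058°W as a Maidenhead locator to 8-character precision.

GJ25wi34

Add 180° to longitude and 90° to latitude: 125.85942, 95.35214.
Field: lon ⌊125.85942/20⌋ = 6 → G; lat ⌊95.35214/10⌋ = 9 → J.
Square: lon ⌊5.85942/2⌋ = 2; lat ⌊5.35214/1⌋ = 5.
Subsquare: lon ⌊1.85942/0.0833333⌋ = 22 → w; lat ⌊0.35214/0.0416667⌋ = 8 → i.
Extended square: lon ⌊0.02609/0.00833333⌋ = 3; lat ⌊0.01881/0.00416667⌋ = 4.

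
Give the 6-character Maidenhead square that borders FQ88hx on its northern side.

Latitude subsquare x = 23; +1 → 24, wraps to 0 = a, carry into square.
Latitude square 8; +1 → 9.
The longitude characters are unchanged.

FQ89ha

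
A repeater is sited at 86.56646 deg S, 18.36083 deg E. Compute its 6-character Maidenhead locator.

JA93ek

Add 180° to longitude and 90° to latitude: 198.3608, 3.4335.
Field: 198.3608/20 → 9 → J, 3.4335/10 → 0 → A; chars JA.
Square: 18.3608/2 → 9, 3.4335/1 → 3; chars 93.
Subsquare: 0.3608/0.0833333 → 4 → e, 0.4335/0.0416667 → 10 → k; chars ek.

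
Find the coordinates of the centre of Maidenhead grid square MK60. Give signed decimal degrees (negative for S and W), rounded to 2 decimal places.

10.50, 73.00

Field M=12, K=10: +12·20° lon, +10·10° lat → SW at lon 60°, lat 10°.
Square 6, 0: +6·2° lon, +0·1° lat → SW at lon 72°, lat 10°.
Cell spans 2° lon × 1° lat. Centre is SW corner plus half of each.
latitude 10.50, longitude 73.00.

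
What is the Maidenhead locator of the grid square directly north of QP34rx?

QP35ra

Latitude subsquare x = 23; +1 → 24, wraps to 0 = a, carry into square.
Latitude square 4; +1 → 5.
The longitude characters are unchanged.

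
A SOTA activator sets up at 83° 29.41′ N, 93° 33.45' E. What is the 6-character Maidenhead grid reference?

NR63sl

Add 180° to longitude and 90° to latitude: 273.5575, 173.4902.
Field (20°×10°, letters A–R): 273.5575/20 → 13 → N, 173.4902/10 → 17 → R; chars NR.
Square (2°×1°, digits 0–9): 13.5575/2 → 6, 3.4902/1 → 3; chars 63.
Subsquare (5′×2.5′, letters a–x): 1.5575/0.0833333 → 18 → s, 0.4902/0.0416667 → 11 → l; chars sl.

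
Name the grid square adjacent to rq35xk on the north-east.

Longitude subsquare x = 23; +1 → 24, wraps to 0 = a, carry into square.
Longitude square 3; +1 → 4.
Latitude subsquare k = 10; +1 → 11 = l.

RQ45al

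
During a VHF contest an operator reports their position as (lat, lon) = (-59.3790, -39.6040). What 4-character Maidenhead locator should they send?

HD00

Offset from 180°W / 90°S: lon 140.40°, lat 30.62°.
Field: lon ⌊140.40/20⌋ = 7 → H; lat ⌊30.62/10⌋ = 3 → D.
Square: lon ⌊0.40/2⌋ = 0; lat ⌊0.62/1⌋ = 0.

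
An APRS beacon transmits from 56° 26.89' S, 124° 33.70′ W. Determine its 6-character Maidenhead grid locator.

Offset from 180°W / 90°S: lon 55.4383°, lat 33.5518°.
Field (20°×10°, letters A–R): 55.4383/20 → 2 → C, 33.5518/10 → 3 → D; chars CD.
Square (2°×1°, digits 0–9): 15.4383/2 → 7, 3.5518/1 → 3; chars 73.
Subsquare (5′×2.5′, letters a–x): 1.4383/0.0833333 → 17 → r, 0.5518/0.0416667 → 13 → n; chars rn.

CD73rn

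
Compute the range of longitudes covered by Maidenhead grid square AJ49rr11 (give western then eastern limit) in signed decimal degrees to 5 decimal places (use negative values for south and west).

-170.57500, -170.56667

Field A=0, J=9: +0·20° lon, +9·10° lat → SW at lon -180°, lat 0°.
Square 4, 9: +4·2° lon, +9·1° lat → SW at lon -172°, lat 9°.
Subsquare r=17, r=17: +17·0.0833333° lon, +17·0.0416667° lat → SW at lon -170.583°, lat 9.70833°.
Extended square 1, 1: +1·0.00833333° lon, +1·0.00416667° lat → SW at lon -170.575°, lat 9.7125°.
Cell spans 0.00833333° lon × 0.00416667° lat.
west -170.57500, east -170.56667.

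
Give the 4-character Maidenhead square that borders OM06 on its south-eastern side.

OM15

Longitude square 0; +1 → 1.
Latitude square 6; −1 → 5.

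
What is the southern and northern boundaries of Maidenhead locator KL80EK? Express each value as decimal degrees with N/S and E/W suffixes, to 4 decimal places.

20.4167° N, 20.4583° N

Field K=10, L=11: +10·20° lon, +11·10° lat → SW at lon 20°, lat 20°.
Square 8, 0: +8·2° lon, +0·1° lat → SW at lon 36°, lat 20°.
Subsquare e=4, k=10: +4·0.0833333° lon, +10·0.0416667° lat → SW at lon 36.3333°, lat 20.4167°.
Cell spans 0.0833333° lon × 0.0416667° lat.
south 20.4167° N, north 20.4583° N.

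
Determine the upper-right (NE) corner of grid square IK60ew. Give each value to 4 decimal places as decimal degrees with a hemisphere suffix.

10.9583° N, 7.5833° W

Field I=8, K=10: +8·20° lon, +10·10° lat → SW at lon -20°, lat 10°.
Square 6, 0: +6·2° lon, +0·1° lat → SW at lon -8°, lat 10°.
Subsquare e=4, w=22: +4·0.0833333° lon, +22·0.0416667° lat → SW at lon -7.66667°, lat 10.9167°.
Cell spans 0.0833333° lon × 0.0416667° lat. NE corner is SW corner plus one full cell.
latitude 10.9583° N, longitude 7.5833° W.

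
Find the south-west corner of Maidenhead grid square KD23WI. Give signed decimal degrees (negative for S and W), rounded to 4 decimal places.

Field K=10, D=3: +10·20° lon, +3·10° lat → SW at lon 20°, lat -60°.
Square 2, 3: +2·2° lon, +3·1° lat → SW at lon 24°, lat -57°.
Subsquare w=22, i=8: +22·0.0833333° lon, +8·0.0416667° lat → SW at lon 25.8333°, lat -56.6667°.
latitude -56.6667, longitude 25.8333.

-56.6667, 25.8333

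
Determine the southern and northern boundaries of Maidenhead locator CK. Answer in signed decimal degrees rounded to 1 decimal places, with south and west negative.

Field C=2, K=10: +2·20° lon, +10·10° lat → SW at lon -140°, lat 10°.
Cell spans 20° lon × 10° lat.
south 10.0, north 20.0.

10.0, 20.0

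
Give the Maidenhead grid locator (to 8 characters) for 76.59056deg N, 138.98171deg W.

CQ06mo21

Shift to the Maidenhead origin (180°W, 90°S): lon 41.01829, lat 166.59056.
Field (20°×10°, letters A–R): 41.01829/20 → 2 → C, 166.59056/10 → 16 → Q; chars CQ.
Square (2°×1°, digits 0–9): 1.01829/2 → 0, 6.59056/1 → 6; chars 06.
Subsquare (5′×2.5′, letters a–x): 1.01829/0.0833333 → 12 → m, 0.59056/0.0416667 → 14 → o; chars mo.
Extended square (30″×15″, digits 0–9): 0.01829/0.00833333 → 2, 0.00723/0.00416667 → 1; chars 21.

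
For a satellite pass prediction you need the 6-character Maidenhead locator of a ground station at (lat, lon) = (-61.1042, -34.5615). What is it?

Add 180° to longitude and 90° to latitude: 145.4385, 28.8958.
Field: 145.4385/20 → 7 → H, 28.8958/10 → 2 → C; chars HC.
Square: 5.4385/2 → 2, 8.8958/1 → 8; chars 28.
Subsquare: 1.4385/0.0833333 → 17 → r, 0.8958/0.0416667 → 21 → v; chars rv.

HC28rv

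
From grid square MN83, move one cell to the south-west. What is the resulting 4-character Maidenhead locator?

MN72

Longitude square 8; −1 → 7.
Latitude square 3; −1 → 2.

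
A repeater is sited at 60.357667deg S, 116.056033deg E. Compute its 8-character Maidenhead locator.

OC89ap64

Add 180° to longitude and 90° to latitude: 296.05603, 29.64233.
Field: lon ⌊296.05603/20⌋ = 14 → O; lat ⌊29.64233/10⌋ = 2 → C.
Square: lon ⌊16.05603/2⌋ = 8; lat ⌊9.64233/1⌋ = 9.
Subsquare: lon ⌊0.05603/0.0833333⌋ = 0 → a; lat ⌊0.64233/0.0416667⌋ = 15 → p.
Extended square: lon ⌊0.05603/0.00833333⌋ = 6; lat ⌊0.01733/0.00416667⌋ = 4.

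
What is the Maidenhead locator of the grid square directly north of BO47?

Latitude square 7; +1 → 8.
The longitude characters are unchanged.

BO48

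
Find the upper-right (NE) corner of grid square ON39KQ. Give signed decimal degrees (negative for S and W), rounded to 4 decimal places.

49.7083, 106.9167

Field O=14, N=13: +14·20° lon, +13·10° lat → SW at lon 100°, lat 40°.
Square 3, 9: +3·2° lon, +9·1° lat → SW at lon 106°, lat 49°.
Subsquare k=10, q=16: +10·0.0833333° lon, +16·0.0416667° lat → SW at lon 106.833°, lat 49.6667°.
Cell spans 0.0833333° lon × 0.0416667° lat. NE corner is SW corner plus one full cell.
latitude 49.7083, longitude 106.9167.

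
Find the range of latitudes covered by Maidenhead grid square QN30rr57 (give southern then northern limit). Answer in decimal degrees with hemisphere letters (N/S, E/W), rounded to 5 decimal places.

Field Q=16, N=13: +16·20° lon, +13·10° lat → SW at lon 140°, lat 40°.
Square 3, 0: +3·2° lon, +0·1° lat → SW at lon 146°, lat 40°.
Subsquare r=17, r=17: +17·0.0833333° lon, +17·0.0416667° lat → SW at lon 147.417°, lat 40.7083°.
Extended square 5, 7: +5·0.00833333° lon, +7·0.00416667° lat → SW at lon 147.458°, lat 40.7375°.
Cell spans 0.00833333° lon × 0.00416667° lat.
south 40.73750° N, north 40.74167° N.

40.73750° N, 40.74167° N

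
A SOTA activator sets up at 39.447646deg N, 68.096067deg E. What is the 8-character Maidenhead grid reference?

MM49bk17

Offset from 180°W / 90°S: lon 248.09607°, lat 129.44765°.
Field: 248.09607/20 → 12 → M, 129.44765/10 → 12 → M; chars MM.
Square: 8.09607/2 → 4, 9.44765/1 → 9; chars 49.
Subsquare: 0.09607/0.0833333 → 1 → b, 0.44765/0.0416667 → 10 → k; chars bk.
Extended square: 0.01273/0.00833333 → 1, 0.03098/0.00416667 → 7; chars 17.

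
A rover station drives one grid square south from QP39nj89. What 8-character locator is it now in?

QP39nj88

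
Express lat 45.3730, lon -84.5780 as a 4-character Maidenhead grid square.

Add 180° to longitude and 90° to latitude: 95.42, 135.37.
Field (20°×10°, letters A–R): lon ⌊95.42/20⌋ = 4 → E; lat ⌊135.37/10⌋ = 13 → N.
Square (2°×1°, digits 0–9): lon ⌊15.42/2⌋ = 7; lat ⌊5.37/1⌋ = 5.

EN75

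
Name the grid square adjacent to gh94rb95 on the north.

GH94rb96

Latitude extended square 5; +1 → 6.
The longitude characters are unchanged.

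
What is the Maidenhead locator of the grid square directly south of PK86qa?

PK85qx

Latitude subsquare a = 0; −1 → -1, wraps to 23 = x, carry into square.
Latitude square 6; −1 → 5.
The longitude characters are unchanged.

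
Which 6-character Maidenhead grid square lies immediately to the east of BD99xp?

Longitude subsquare x = 23; +1 → 24, wraps to 0 = a, carry into square.
Longitude square 9; +1 → 10, wraps to 0, carry into field.
Longitude field B = 1; +1 → 2 = C.
The latitude characters are unchanged.

CD09ap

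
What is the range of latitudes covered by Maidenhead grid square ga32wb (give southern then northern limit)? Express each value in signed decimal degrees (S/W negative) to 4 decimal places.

-87.9583, -87.9167

Field G=6, A=0: +6·20° lon, +0·10° lat → SW at lon -60°, lat -90°.
Square 3, 2: +3·2° lon, +2·1° lat → SW at lon -54°, lat -88°.
Subsquare w=22, b=1: +22·0.0833333° lon, +1·0.0416667° lat → SW at lon -52.1667°, lat -87.9583°.
Cell spans 0.0833333° lon × 0.0416667° lat.
south -87.9583, north -87.9167.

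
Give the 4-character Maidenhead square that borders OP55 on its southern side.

Latitude square 5; −1 → 4.
The longitude characters are unchanged.

OP54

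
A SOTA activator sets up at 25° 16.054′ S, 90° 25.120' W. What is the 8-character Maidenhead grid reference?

EG44sr95

Offset from 180°W / 90°S: lon 89.58133°, lat 64.73243°.
Field: lon ⌊89.58133/20⌋ = 4 → E; lat ⌊64.73243/10⌋ = 6 → G.
Square: lon ⌊9.58133/2⌋ = 4; lat ⌊4.73243/1⌋ = 4.
Subsquare: lon ⌊1.58133/0.0833333⌋ = 18 → s; lat ⌊0.73243/0.0416667⌋ = 17 → r.
Extended square: lon ⌊0.08133/0.00833333⌋ = 9; lat ⌊0.02410/0.00416667⌋ = 5.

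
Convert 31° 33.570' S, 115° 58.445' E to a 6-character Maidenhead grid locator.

OF78xk

Shift to the Maidenhead origin (180°W, 90°S): lon 295.9741, lat 58.4405.
Field (20°×10°, letters A–R): lon ⌊295.9741/20⌋ = 14 → O; lat ⌊58.4405/10⌋ = 5 → F.
Square (2°×1°, digits 0–9): lon ⌊15.9741/2⌋ = 7; lat ⌊8.4405/1⌋ = 8.
Subsquare (5′×2.5′, letters a–x): lon ⌊1.9741/0.0833333⌋ = 23 → x; lat ⌊0.4405/0.0416667⌋ = 10 → k.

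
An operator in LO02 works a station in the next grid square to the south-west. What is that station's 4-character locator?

KO91

Longitude square 0; −1 → -1, wraps to 9, carry into field.
Longitude field L = 11; −1 → 10 = K.
Latitude square 2; −1 → 1.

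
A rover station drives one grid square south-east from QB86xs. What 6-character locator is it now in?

QB96ar

Longitude subsquare x = 23; +1 → 24, wraps to 0 = a, carry into square.
Longitude square 8; +1 → 9.
Latitude subsquare s = 18; −1 → 17 = r.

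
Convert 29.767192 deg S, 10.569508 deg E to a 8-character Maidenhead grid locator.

Add 180° to longitude and 90° to latitude: 190.56951, 60.23281.
Field (20°×10°, letters A–R): lon ⌊190.56951/20⌋ = 9 → J; lat ⌊60.23281/10⌋ = 6 → G.
Square (2°×1°, digits 0–9): lon ⌊10.56951/2⌋ = 5; lat ⌊0.23281/1⌋ = 0.
Subsquare (5′×2.5′, letters a–x): lon ⌊0.56951/0.0833333⌋ = 6 → g; lat ⌊0.23281/0.0416667⌋ = 5 → f.
Extended square (30″×15″, digits 0–9): lon ⌊0.06951/0.00833333⌋ = 8; lat ⌊0.02447/0.00416667⌋ = 5.

JG50gf85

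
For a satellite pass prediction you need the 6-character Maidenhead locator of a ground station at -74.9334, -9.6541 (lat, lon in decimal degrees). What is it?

Offset from 180°W / 90°S: lon 170.3459°, lat 15.0666°.
Field: 170.3459/20 → 8 → I, 15.0666/10 → 1 → B; chars IB.
Square: 10.3459/2 → 5, 5.0666/1 → 5; chars 55.
Subsquare: 0.3459/0.0833333 → 4 → e, 0.0666/0.0416667 → 1 → b; chars eb.

IB55eb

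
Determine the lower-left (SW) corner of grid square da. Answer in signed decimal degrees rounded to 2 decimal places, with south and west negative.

-90.00, -120.00

Field D=3, A=0: +3·20° lon, +0·10° lat → SW at lon -120°, lat -90°.
latitude -90.00, longitude -120.00.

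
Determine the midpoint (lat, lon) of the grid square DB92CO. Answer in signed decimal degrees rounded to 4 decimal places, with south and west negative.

Field D=3, B=1: +3·20° lon, +1·10° lat → SW at lon -120°, lat -80°.
Square 9, 2: +9·2° lon, +2·1° lat → SW at lon -102°, lat -78°.
Subsquare c=2, o=14: +2·0.0833333° lon, +14·0.0416667° lat → SW at lon -101.833°, lat -77.4167°.
Cell spans 0.0833333° lon × 0.0416667° lat. Centre is SW corner plus half of each.
latitude -77.3958, longitude -101.7917.

-77.3958, -101.7917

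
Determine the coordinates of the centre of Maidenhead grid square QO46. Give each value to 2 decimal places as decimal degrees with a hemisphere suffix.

56.50° N, 149.00° E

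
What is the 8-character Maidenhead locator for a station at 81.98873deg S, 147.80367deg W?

BA68ca32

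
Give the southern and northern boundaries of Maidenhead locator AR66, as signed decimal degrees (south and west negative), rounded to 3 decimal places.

86.000, 87.000

Field A=0, R=17: +0·20° lon, +17·10° lat → SW at lon -180°, lat 80°.
Square 6, 6: +6·2° lon, +6·1° lat → SW at lon -168°, lat 86°.
Cell spans 2° lon × 1° lat.
south 86.000, north 87.000.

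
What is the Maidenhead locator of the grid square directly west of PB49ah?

Longitude subsquare a = 0; −1 → -1, wraps to 23 = x, carry into square.
Longitude square 4; −1 → 3.
The latitude characters are unchanged.

PB39xh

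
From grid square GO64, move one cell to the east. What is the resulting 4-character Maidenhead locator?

Longitude square 6; +1 → 7.
The latitude characters are unchanged.

GO74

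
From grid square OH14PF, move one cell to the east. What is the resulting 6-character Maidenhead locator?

OH14qf

Longitude subsquare p = 15; +1 → 16 = q.
The latitude characters are unchanged.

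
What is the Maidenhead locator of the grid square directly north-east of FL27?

FL38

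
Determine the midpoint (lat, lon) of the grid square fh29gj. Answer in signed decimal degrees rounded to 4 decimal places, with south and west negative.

Field F=5, H=7: +5·20° lon, +7·10° lat → SW at lon -80°, lat -20°.
Square 2, 9: +2·2° lon, +9·1° lat → SW at lon -76°, lat -11°.
Subsquare g=6, j=9: +6·0.0833333° lon, +9·0.0416667° lat → SW at lon -75.5°, lat -10.625°.
Cell spans 0.0833333° lon × 0.0416667° lat. Centre is SW corner plus half of each.
latitude -10.6042, longitude -75.4583.

-10.6042, -75.4583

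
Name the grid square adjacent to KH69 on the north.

Latitude square 9; +1 → 10, wraps to 0, carry into field.
Latitude field H = 7; +1 → 8 = I.
The longitude characters are unchanged.

KI60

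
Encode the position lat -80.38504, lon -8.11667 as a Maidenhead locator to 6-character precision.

Add 180° to longitude and 90° to latitude: 171.8833, 9.6150.
Field (20°×10°, letters A–R): lon ⌊171.8833/20⌋ = 8 → I; lat ⌊9.6150/10⌋ = 0 → A.
Square (2°×1°, digits 0–9): lon ⌊11.8833/2⌋ = 5; lat ⌊9.6150/1⌋ = 9.
Subsquare (5′×2.5′, letters a–x): lon ⌊1.8833/0.0833333⌋ = 22 → w; lat ⌊0.6150/0.0416667⌋ = 14 → o.

IA59wo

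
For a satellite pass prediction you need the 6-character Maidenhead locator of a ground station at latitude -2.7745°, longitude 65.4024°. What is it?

MI27qf

Add 180° to longitude and 90° to latitude: 245.4024, 87.2255.
Field: 245.4024/20 → 12 → M, 87.2255/10 → 8 → I; chars MI.
Square: 5.4024/2 → 2, 7.2255/1 → 7; chars 27.
Subsquare: 1.4024/0.0833333 → 16 → q, 0.2255/0.0416667 → 5 → f; chars qf.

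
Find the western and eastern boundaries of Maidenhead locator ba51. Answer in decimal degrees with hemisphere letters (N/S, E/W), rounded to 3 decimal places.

150.000° W, 148.000° W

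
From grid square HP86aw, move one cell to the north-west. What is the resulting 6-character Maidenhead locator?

Longitude subsquare a = 0; −1 → -1, wraps to 23 = x, carry into square.
Longitude square 8; −1 → 7.
Latitude subsquare w = 22; +1 → 23 = x.

HP76xx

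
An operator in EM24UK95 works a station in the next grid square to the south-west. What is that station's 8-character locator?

EM24uk84

Longitude extended square 9; −1 → 8.
Latitude extended square 5; −1 → 4.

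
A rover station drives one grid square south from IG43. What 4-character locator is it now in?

IG42

Latitude square 3; −1 → 2.
The longitude characters are unchanged.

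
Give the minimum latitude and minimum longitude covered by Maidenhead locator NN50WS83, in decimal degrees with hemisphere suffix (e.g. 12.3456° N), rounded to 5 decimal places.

Field N=13, N=13: +13·20° lon, +13·10° lat → SW at lon 80°, lat 40°.
Square 5, 0: +5·2° lon, +0·1° lat → SW at lon 90°, lat 40°.
Subsquare w=22, s=18: +22·0.0833333° lon, +18·0.0416667° lat → SW at lon 91.8333°, lat 40.75°.
Extended square 8, 3: +8·0.00833333° lon, +3·0.00416667° lat → SW at lon 91.9°, lat 40.7625°.
latitude 40.76250° N, longitude 91.90000° E.

40.76250° N, 91.90000° E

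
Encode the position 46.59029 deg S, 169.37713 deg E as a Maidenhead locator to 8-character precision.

RE43qj58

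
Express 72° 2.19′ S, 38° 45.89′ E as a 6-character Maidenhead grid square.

Add 180° to longitude and 90° to latitude: 218.7648, 17.9635.
Field: lon ⌊218.7648/20⌋ = 10 → K; lat ⌊17.9635/10⌋ = 1 → B.
Square: lon ⌊18.7648/2⌋ = 9; lat ⌊7.9635/1⌋ = 7.
Subsquare: lon ⌊0.7648/0.0833333⌋ = 9 → j; lat ⌊0.9635/0.0416667⌋ = 23 → x.

KB97jx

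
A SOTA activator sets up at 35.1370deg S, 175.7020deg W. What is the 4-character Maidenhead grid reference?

AF24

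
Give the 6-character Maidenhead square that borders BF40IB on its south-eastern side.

Longitude subsquare i = 8; +1 → 9 = j.
Latitude subsquare b = 1; −1 → 0 = a.

BF40ja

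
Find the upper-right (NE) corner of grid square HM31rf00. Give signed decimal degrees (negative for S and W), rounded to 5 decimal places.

31.21250, -32.57500

Field H=7, M=12: +7·20° lon, +12·10° lat → SW at lon -40°, lat 30°.
Square 3, 1: +3·2° lon, +1·1° lat → SW at lon -34°, lat 31°.
Subsquare r=17, f=5: +17·0.0833333° lon, +5·0.0416667° lat → SW at lon -32.5833°, lat 31.2083°.
Extended square 0, 0: +0·0.00833333° lon, +0·0.00416667° lat → SW at lon -32.5833°, lat 31.2083°.
Cell spans 0.00833333° lon × 0.00416667° lat. NE corner is SW corner plus one full cell.
latitude 31.21250, longitude -32.57500.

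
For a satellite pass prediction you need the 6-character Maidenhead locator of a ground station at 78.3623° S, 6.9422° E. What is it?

JB31lp

Offset from 180°W / 90°S: lon 186.9422°, lat 11.6377°.
Field (20°×10°, letters A–R): 186.9422/20 → 9 → J, 11.6377/10 → 1 → B; chars JB.
Square (2°×1°, digits 0–9): 6.9422/2 → 3, 1.6377/1 → 1; chars 31.
Subsquare (5′×2.5′, letters a–x): 0.9422/0.0833333 → 11 → l, 0.6377/0.0416667 → 15 → p; chars lp.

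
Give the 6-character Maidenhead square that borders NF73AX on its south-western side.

Longitude subsquare a = 0; −1 → -1, wraps to 23 = x, carry into square.
Longitude square 7; −1 → 6.
Latitude subsquare x = 23; −1 → 22 = w.

NF63xw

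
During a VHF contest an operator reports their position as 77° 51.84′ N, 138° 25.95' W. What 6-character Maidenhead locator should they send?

Add 180° to longitude and 90° to latitude: 41.5675, 167.8640.
Field: 41.5675/20 → 2 → C, 167.8640/10 → 16 → Q; chars CQ.
Square: 1.5675/2 → 0, 7.8640/1 → 7; chars 07.
Subsquare: 1.5675/0.0833333 → 18 → s, 0.8640/0.0416667 → 20 → u; chars su.

CQ07su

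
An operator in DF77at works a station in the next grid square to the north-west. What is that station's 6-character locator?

DF67xu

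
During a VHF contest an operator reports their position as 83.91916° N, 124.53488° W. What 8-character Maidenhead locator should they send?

CR73rw50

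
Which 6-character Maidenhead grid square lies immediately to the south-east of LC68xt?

LC78as

Longitude subsquare x = 23; +1 → 24, wraps to 0 = a, carry into square.
Longitude square 6; +1 → 7.
Latitude subsquare t = 19; −1 → 18 = s.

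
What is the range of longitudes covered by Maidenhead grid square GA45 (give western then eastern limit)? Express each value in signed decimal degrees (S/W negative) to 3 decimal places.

Field G=6, A=0: +6·20° lon, +0·10° lat → SW at lon -60°, lat -90°.
Square 4, 5: +4·2° lon, +5·1° lat → SW at lon -52°, lat -85°.
Cell spans 2° lon × 1° lat.
west -52.000, east -50.000.

-52.000, -50.000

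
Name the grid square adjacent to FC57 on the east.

FC67

Longitude square 5; +1 → 6.
The latitude characters are unchanged.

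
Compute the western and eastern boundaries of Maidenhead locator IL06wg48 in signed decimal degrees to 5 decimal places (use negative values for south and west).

Field I=8, L=11: +8·20° lon, +11·10° lat → SW at lon -20°, lat 20°.
Square 0, 6: +0·2° lon, +6·1° lat → SW at lon -20°, lat 26°.
Subsquare w=22, g=6: +22·0.0833333° lon, +6·0.0416667° lat → SW at lon -18.1667°, lat 26.25°.
Extended square 4, 8: +4·0.00833333° lon, +8·0.00416667° lat → SW at lon -18.1333°, lat 26.2833°.
Cell spans 0.00833333° lon × 0.00416667° lat.
west -18.13333, east -18.12500.

-18.13333, -18.12500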